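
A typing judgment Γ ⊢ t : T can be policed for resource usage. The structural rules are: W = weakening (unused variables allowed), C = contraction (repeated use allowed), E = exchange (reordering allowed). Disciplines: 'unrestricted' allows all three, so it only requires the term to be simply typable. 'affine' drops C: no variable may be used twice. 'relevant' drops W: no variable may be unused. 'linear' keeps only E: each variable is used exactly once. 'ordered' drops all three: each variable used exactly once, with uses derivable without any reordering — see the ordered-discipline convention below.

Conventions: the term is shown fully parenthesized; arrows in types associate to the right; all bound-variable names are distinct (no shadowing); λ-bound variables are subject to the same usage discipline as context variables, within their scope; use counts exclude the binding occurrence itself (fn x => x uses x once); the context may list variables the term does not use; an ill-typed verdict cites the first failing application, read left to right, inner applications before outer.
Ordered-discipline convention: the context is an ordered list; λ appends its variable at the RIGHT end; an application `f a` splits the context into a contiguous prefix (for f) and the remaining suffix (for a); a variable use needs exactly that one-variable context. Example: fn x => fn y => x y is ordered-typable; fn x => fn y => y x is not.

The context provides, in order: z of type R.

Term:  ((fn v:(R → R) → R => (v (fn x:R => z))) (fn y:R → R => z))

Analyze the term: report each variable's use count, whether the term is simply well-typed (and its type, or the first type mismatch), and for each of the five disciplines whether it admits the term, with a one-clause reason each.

usage: z: 2, v (bound): 1, x (bound): 0, y (bound): 0
use order (left to right): v, z, z
typing: well-typed at R
ordered: ✗, needs contraction — z ×2; needs weakening: x, y unused
linear: ✗, needs contraction — z ×2; needs weakening: x, y unused
affine: ✗, needs contraction — z ×2
relevant: ✗, needs weakening: x, y unused
unrestricted: ✓, typability at R is all that's needed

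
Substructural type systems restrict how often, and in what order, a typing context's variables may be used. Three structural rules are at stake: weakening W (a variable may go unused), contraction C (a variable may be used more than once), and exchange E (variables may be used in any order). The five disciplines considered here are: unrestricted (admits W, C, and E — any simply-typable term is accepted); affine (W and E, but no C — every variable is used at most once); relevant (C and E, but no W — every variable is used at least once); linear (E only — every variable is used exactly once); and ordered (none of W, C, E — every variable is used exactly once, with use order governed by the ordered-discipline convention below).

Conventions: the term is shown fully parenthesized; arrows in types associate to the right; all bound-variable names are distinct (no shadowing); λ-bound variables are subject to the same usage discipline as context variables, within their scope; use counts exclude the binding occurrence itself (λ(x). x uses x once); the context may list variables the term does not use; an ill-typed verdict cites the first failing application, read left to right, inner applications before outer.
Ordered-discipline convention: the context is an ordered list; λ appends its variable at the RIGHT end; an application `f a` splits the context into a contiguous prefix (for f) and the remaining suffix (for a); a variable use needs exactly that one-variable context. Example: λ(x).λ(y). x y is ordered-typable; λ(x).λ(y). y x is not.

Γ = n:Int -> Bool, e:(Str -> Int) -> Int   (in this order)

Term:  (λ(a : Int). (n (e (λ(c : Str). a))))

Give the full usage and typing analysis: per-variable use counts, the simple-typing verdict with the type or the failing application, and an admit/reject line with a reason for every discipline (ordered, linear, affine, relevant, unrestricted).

variable uses: n: 1×; e: 1×; a [bound]: 1×; c [bound]: 0×
uses in reading order: n, e, a
typing: well-typed — term : Int -> Bool
ordered: ✗, c left unused
linear: ✗, c left unused
affine: ✓, at most one use each (n, e, a, c)
relevant: ✗, c left unused
unrestricted: ✓, well-typed at Int -> Bool; no restrictions here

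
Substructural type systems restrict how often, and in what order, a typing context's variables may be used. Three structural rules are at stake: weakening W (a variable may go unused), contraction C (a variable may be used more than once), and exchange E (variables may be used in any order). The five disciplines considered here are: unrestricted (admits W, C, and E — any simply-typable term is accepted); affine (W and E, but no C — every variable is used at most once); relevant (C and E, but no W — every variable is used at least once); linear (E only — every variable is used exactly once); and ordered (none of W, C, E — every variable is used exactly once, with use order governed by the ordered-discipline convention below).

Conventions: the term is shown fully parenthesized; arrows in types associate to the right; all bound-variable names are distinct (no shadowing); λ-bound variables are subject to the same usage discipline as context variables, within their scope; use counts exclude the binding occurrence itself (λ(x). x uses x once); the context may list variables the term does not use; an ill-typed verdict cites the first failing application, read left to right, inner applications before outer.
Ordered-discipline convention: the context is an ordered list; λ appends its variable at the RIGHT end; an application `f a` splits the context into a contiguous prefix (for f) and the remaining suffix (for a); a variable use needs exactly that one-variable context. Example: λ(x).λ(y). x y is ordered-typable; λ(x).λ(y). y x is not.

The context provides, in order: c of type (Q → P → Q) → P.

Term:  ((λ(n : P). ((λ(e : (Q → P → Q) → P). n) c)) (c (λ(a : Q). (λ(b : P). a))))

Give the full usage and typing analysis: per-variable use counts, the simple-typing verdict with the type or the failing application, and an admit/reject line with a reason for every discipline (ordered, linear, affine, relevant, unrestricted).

variable uses: c=2, n [bound]=1, e [bound]=0, a [bound]=1, b [bound]=0
left-to-right use order: n, c, c, a
typing: ✓ — P
ordered: ✗ — needs contraction — c ×2; e, b left unused
linear: ✗ — needs contraction — c ×2; e, b left unused
affine: ✗ — needs contraction — c ×2
relevant: ✗ — e, b left unused
unrestricted: ✓ — typability at P is all that's needed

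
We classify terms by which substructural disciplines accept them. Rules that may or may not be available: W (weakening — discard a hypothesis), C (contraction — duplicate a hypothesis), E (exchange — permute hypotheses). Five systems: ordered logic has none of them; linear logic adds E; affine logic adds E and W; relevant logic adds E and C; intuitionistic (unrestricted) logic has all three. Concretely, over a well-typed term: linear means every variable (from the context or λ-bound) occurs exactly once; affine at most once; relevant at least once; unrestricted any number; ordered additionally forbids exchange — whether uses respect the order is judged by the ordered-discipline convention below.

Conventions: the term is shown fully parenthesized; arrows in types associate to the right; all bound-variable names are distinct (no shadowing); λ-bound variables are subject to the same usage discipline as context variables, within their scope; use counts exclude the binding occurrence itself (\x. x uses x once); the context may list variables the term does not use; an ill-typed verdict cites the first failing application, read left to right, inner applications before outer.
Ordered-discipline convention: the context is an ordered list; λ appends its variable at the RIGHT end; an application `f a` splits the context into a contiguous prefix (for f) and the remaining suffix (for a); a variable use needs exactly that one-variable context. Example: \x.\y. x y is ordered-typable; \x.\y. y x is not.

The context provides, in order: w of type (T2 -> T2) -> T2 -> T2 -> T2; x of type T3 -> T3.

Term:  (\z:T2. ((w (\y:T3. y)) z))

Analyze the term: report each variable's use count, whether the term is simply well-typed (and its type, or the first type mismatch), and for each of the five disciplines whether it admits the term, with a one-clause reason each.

use counts: w: 1×; x: 0×; z [bound]: 1×; y [bound]: 1×
left-to-right use order: w, y, z
typing: ill-typed: an argument T3 -> T3 mismatches the expected T2 -> T2
ordered: ✗, a type mismatch blocks all five
linear: ✗, the type mismatch rejects it
affine: ✗, not simply typable
relevant: ✗, fails simple typing
unrestricted: ✗, a type mismatch blocks all five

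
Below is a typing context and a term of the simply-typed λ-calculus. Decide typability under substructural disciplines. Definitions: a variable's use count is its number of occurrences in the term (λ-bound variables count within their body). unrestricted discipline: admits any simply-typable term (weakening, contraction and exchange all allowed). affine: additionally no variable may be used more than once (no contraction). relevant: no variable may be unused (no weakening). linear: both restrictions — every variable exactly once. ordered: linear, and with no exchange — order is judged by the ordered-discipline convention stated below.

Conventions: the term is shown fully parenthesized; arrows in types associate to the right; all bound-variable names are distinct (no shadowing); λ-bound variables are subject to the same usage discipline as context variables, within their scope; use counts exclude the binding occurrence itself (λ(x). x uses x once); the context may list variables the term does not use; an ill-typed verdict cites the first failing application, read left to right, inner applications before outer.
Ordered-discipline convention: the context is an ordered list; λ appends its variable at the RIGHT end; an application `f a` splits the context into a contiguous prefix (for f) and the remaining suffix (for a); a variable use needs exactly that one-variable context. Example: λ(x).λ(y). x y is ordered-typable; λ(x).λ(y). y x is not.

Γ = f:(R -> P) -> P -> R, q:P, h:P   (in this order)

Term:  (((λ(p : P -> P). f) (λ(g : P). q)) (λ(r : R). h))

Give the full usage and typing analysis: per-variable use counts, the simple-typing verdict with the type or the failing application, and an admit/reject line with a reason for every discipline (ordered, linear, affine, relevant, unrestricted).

counts: f=1, q=1, h=1, p (λ-bound)=0, g (λ-bound)=0, r (λ-bound)=0
uses in reading order: f, q, h
typing: ✓ — P -> R
ordered: ✗, unused: p, g, r — weakening required
linear: ✗, unused: p, g, r — weakening required
affine: ✓, at most one use each (f, q, h, p, g, r)
relevant: ✗, unused: p, g, r — weakening required
unrestricted: ✓, simply typable at P -> R; W, C, E all held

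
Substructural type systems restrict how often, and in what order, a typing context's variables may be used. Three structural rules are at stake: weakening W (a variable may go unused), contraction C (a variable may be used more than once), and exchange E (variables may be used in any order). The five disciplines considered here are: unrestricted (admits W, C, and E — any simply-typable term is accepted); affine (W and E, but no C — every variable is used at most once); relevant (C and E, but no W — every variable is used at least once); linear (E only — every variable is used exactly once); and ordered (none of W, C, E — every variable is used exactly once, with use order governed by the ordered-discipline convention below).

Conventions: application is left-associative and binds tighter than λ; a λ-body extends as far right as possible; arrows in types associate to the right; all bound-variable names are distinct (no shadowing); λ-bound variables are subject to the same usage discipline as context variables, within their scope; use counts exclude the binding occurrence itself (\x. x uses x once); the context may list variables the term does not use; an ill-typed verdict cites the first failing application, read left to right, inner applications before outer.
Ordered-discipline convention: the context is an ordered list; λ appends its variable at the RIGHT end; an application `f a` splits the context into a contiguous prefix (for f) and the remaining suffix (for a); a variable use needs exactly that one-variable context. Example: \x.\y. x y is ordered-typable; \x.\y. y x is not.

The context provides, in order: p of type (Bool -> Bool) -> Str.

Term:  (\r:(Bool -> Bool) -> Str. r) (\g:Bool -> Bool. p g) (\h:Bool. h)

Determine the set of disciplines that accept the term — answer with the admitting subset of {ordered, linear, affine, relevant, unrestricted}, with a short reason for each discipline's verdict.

admitted by: ordered, linear, affine, relevant, unrestricted
usage: p: 1, r (bound): 1, g (bound): 1, h (bound): 1
uses in reading order: r, p, g, h
typing: well-typed — term : Str
ordered ✓ (one use each (p, r, g, h); ordered split holds)
linear ✓ (each of p, r, g, h used exactly once)
affine ✓ (no duplicate uses among p, r, g, h)
relevant ✓ (every one of p, r, g, h appears)
unrestricted ✓ (simply typable at Str; W, C, E all held)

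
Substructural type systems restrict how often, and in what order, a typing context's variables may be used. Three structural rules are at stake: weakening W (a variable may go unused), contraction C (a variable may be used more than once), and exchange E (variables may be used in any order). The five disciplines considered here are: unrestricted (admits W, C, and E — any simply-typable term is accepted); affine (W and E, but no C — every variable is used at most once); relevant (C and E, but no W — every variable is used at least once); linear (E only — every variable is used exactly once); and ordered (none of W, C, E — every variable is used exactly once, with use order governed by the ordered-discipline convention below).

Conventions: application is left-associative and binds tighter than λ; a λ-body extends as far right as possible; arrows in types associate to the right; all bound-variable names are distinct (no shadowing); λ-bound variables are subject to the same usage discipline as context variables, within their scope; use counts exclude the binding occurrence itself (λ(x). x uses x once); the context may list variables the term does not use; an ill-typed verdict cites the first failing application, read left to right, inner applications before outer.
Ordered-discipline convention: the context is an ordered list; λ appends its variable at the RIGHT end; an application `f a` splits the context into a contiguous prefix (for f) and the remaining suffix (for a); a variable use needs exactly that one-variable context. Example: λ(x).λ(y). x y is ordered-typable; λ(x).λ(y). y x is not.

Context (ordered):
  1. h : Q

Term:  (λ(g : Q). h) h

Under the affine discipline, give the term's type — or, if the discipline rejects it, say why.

not well-typed under affine — repeated use of h ×2
counts: h=2; g (bound)=0
left-to-right use order: h, h
typing: ✓ — Q
summary: ordered ✗ | linear ✗ | affine ✗ | relevant ✗ | unrestricted ✓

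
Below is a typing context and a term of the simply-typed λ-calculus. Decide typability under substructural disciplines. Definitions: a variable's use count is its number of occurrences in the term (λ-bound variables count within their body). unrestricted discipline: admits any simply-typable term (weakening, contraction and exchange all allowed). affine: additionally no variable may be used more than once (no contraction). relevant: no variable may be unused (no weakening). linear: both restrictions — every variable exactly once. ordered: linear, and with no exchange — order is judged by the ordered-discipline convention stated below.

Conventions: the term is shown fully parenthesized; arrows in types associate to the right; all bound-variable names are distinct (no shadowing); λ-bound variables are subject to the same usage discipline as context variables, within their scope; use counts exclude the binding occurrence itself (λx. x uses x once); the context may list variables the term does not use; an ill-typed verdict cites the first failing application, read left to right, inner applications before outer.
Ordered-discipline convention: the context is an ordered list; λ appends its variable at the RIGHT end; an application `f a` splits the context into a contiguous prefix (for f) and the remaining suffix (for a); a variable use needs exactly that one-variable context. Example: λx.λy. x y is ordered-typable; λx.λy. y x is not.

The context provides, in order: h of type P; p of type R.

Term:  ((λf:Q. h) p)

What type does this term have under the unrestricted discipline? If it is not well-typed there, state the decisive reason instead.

not well-typed under unrestricted — not simply typable
variable uses: h ×1; p ×1; f (bound) ×0
uses in reading order: h, p
typing: ill-typed: a function awaiting Q gets R
all disciplines: ordered ✗, linear ✗, affine ✗, relevant ✗, unrestricted ✗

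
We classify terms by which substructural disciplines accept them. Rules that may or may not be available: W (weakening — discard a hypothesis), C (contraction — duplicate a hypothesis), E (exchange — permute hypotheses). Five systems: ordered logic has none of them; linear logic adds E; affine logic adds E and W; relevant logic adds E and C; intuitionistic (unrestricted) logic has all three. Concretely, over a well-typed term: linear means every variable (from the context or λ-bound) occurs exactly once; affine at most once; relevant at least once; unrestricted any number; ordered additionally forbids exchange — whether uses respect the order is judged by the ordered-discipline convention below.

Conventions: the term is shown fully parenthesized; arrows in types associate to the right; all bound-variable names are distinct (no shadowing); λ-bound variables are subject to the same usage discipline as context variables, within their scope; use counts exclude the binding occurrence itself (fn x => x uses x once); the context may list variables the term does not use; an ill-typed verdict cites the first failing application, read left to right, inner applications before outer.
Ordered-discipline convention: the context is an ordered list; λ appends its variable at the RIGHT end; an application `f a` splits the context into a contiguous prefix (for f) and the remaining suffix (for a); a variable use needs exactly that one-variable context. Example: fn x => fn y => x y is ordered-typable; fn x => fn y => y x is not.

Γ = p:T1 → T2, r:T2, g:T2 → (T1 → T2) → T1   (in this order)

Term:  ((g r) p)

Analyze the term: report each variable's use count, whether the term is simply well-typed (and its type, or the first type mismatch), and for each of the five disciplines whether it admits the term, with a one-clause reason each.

counts: p ×1, r ×1, g ×1
left-to-right use order: g, r, p
typing: well-typed at T1
ordered: ✗ — no ordered split (uses run g, r, p)
linear: ✓ — each of p, r, g used exactly once
affine: ✓ — none of p, r, g used more than once
relevant: ✓ — p, r, g: all used, weakening unneeded
unrestricted: ✓ — simply typable at T1; W, C, E all held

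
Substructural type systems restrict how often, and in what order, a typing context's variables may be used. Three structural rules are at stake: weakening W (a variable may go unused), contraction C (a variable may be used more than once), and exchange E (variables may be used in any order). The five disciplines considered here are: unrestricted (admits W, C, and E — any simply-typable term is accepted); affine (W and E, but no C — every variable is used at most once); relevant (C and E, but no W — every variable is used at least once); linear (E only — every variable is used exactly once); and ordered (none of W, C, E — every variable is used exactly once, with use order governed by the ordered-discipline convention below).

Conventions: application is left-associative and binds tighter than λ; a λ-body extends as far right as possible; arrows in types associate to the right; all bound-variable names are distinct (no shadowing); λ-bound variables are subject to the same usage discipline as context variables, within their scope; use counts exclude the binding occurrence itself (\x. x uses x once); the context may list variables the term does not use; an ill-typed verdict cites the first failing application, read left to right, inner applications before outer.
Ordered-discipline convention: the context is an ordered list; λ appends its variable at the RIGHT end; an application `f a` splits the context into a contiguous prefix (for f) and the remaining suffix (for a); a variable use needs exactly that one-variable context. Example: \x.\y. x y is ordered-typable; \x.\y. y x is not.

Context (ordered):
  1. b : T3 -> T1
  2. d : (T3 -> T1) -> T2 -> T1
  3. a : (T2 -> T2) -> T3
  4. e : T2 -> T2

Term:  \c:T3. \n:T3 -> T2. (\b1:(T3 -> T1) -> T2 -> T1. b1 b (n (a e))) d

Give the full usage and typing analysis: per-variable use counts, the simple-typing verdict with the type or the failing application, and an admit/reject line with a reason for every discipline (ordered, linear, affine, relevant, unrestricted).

variable uses: b=1; d=1; a=1; e=1; c (λ-bound)=0; n (λ-bound)=1; b1 (λ-bound)=1
uses in reading order: b1, b, n, a, e, d
typing: the term checks, with type T3 -> (T3 -> T2) -> T1
ordered: ✗ — needs weakening: c unused
linear: ✗ — needs weakening: c unused
affine: ✓ — no duplicate uses among b, d, a, e, c, n, b1
relevant: ✗ — needs weakening: c unused
unrestricted: ✓ — typability at T3 -> (T3 -> T2) -> T1 is all that's needed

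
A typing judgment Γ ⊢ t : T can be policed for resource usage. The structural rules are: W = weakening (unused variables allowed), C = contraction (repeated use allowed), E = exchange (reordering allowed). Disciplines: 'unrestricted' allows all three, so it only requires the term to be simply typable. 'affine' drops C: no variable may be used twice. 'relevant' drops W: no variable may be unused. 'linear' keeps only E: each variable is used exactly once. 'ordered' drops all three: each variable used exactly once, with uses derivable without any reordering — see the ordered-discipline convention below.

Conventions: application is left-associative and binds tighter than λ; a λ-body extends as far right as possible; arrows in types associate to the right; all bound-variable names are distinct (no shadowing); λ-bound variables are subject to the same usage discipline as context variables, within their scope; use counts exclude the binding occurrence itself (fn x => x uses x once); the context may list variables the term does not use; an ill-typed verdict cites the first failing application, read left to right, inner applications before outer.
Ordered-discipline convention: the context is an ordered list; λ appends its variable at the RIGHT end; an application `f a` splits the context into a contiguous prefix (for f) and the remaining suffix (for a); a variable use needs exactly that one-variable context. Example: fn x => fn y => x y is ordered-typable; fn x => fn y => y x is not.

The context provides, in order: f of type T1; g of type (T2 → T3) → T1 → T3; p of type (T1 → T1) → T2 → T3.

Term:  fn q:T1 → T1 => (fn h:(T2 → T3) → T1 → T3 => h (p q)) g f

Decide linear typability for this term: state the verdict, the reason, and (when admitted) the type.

yes — each of f, g, p, q, h used exactly once; term : (T1 → T1) → T3
variable uses: f ×1, g ×1, p ×1, q (λ-bound) ×1, h (λ-bound) ×1
use order (left to right): h, p, q, g, f
typing: the term checks, with type (T1 → T1) → T3
summary: ordered ✗ · linear ✓ · affine ✓ · relevant ✓ · unrestricted ✓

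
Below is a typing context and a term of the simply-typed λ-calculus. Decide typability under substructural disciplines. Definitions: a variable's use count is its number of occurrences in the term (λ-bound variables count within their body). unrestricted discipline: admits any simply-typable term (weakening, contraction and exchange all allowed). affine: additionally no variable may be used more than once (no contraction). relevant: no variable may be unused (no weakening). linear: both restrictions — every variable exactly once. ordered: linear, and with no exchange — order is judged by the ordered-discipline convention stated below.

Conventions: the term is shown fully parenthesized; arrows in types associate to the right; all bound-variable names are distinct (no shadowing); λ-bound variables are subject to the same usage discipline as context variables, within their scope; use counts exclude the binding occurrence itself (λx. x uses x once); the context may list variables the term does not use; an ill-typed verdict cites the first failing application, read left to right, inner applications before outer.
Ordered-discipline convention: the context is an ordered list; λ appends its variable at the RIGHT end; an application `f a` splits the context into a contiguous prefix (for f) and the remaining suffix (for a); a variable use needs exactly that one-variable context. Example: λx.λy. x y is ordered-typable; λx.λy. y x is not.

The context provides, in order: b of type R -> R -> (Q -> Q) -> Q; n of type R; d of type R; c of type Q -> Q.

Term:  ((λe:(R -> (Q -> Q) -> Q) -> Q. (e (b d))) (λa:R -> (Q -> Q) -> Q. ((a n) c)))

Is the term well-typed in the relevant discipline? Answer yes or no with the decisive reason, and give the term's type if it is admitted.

yes — every one of b, n, d, c, e, a appears; term : Q
use counts: b=1, n=1, d=1, c=1, e (λ-bound)=1, a (λ-bound)=1
left-to-right use order: e, b, d, a, n, c
typing: well-typed — term : Q
all disciplines: ordered ✗ · linear ✓ · affine ✓ · relevant ✓ · unrestricted ✓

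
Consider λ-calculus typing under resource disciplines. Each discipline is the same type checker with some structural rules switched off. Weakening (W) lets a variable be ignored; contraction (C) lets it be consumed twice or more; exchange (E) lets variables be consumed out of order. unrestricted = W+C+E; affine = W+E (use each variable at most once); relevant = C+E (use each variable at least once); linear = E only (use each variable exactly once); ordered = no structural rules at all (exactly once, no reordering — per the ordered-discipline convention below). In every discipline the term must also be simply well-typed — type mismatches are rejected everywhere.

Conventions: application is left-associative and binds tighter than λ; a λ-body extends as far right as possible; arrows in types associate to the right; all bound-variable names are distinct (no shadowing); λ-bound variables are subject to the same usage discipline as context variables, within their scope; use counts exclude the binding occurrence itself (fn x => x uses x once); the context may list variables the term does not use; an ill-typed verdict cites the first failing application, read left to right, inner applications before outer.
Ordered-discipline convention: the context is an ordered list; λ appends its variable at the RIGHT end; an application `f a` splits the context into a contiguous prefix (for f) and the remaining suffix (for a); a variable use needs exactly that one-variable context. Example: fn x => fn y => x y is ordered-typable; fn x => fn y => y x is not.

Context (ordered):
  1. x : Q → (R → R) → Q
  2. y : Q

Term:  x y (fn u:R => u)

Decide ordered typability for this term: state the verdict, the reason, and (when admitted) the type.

yes — x, y, u once each; derivable with no W/C/E; term : Q
counts: x: 1; y: 1; u (λ-bound): 1
uses in reading order: x, y, u
typing: ✓ — Q
summary: ordered ✓ · linear ✓ · affine ✓ · relevant ✓ · unrestricted ✓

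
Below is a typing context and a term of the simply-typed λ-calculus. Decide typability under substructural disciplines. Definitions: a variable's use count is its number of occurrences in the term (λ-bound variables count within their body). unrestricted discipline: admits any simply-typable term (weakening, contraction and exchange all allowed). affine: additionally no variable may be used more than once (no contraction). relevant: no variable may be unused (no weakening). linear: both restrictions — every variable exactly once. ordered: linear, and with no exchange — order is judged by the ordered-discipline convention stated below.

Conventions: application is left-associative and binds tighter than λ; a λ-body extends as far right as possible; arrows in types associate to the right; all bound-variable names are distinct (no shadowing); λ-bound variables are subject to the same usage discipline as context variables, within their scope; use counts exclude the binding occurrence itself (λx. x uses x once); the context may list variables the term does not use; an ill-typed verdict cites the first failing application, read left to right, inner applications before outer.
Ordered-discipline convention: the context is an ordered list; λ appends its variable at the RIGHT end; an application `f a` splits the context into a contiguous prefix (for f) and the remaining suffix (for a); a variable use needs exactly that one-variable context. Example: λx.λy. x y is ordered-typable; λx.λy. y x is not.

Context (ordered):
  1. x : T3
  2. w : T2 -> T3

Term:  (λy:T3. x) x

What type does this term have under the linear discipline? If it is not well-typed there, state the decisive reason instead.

not well-typed under linear — x ×2 used more than once (contraction); needs weakening: w, y unused
counts: x: 2, w: 0, y (bound): 0
order of uses: x, x
typing: ✓ — T3
per-discipline verdicts: ordered ✗; linear ✗; affine ✗; relevant ✗; unrestricted ✓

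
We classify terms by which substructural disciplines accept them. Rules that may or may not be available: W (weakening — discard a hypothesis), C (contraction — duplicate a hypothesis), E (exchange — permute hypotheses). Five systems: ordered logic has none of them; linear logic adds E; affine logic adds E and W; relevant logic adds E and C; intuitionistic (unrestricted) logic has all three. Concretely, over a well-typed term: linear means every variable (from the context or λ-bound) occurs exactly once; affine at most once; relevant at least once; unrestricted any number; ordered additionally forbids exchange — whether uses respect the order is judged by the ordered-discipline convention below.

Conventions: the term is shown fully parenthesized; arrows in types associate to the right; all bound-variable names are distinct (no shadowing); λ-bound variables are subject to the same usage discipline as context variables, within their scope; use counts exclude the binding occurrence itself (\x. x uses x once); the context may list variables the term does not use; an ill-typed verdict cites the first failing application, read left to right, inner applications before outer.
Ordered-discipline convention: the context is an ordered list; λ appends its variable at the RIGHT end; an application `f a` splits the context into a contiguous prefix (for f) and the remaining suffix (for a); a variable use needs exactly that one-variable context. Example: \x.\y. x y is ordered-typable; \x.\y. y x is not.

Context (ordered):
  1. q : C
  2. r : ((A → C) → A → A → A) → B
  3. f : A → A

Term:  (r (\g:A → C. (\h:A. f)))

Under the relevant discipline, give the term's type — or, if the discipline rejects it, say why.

not well-typed under relevant — unused: q, g, h — weakening required
use counts: q=0, r=1, f=1, g (λ-bound)=0, h (λ-bound)=0
left-to-right use order: r, f
typing: the term checks, with type B
per-discipline verdicts: ordered ✗; linear ✗; affine ✓; relevant ✗; unrestricted ✓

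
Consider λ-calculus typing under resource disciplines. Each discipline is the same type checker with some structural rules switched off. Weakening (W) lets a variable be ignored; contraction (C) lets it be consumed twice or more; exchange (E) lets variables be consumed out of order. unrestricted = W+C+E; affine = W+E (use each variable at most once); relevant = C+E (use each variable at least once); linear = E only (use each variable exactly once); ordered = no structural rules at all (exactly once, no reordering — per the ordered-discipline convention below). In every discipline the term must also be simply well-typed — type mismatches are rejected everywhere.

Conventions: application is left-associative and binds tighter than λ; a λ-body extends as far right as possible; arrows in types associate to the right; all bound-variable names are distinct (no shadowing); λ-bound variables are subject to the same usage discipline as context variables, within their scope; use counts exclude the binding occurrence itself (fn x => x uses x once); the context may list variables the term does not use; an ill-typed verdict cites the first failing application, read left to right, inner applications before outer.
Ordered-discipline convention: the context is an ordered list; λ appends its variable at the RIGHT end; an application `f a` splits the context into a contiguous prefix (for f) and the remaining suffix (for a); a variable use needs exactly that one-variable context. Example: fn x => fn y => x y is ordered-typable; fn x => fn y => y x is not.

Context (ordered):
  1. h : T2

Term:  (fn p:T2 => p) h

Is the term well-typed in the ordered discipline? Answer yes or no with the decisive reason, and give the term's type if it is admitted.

yes — single-use (h, p), ordered derivation ok; term : T2
usage: h=1; p (bound)=1
order of uses: p, h
typing: well-typed at T2
summary: ordered ✓ · linear ✓ · affine ✓ · relevant ✓ · unrestricted ✓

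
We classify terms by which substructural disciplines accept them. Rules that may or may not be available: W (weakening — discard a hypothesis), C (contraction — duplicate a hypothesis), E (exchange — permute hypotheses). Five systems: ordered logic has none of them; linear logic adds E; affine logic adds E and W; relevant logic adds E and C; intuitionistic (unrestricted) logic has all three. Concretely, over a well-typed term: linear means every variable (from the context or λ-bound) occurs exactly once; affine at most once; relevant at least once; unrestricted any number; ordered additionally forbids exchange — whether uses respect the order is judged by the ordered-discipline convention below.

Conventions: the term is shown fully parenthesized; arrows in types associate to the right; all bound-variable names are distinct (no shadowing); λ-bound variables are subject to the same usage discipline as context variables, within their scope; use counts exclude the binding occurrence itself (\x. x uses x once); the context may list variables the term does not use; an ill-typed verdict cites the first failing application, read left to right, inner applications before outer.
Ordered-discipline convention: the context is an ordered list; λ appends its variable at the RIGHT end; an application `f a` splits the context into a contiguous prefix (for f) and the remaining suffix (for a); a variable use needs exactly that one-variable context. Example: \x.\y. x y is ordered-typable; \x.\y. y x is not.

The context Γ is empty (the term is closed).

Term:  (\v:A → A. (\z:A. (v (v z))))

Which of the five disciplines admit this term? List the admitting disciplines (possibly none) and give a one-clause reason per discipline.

admitted by: relevant, unrestricted
counts: v [bound]=2; z [bound]=1
left-to-right use order: v, v, z
typing: the term checks, with type (A → A) → A → A
ordered: ✗, repeated use of v ×2
linear: ✗, repeated use of v ×2
affine: ✗, repeated use of v ×2
relevant: ✓, at least one use each (v, z)
unrestricted: ✓, type-checks ((A → A) → A → A) and nothing is barred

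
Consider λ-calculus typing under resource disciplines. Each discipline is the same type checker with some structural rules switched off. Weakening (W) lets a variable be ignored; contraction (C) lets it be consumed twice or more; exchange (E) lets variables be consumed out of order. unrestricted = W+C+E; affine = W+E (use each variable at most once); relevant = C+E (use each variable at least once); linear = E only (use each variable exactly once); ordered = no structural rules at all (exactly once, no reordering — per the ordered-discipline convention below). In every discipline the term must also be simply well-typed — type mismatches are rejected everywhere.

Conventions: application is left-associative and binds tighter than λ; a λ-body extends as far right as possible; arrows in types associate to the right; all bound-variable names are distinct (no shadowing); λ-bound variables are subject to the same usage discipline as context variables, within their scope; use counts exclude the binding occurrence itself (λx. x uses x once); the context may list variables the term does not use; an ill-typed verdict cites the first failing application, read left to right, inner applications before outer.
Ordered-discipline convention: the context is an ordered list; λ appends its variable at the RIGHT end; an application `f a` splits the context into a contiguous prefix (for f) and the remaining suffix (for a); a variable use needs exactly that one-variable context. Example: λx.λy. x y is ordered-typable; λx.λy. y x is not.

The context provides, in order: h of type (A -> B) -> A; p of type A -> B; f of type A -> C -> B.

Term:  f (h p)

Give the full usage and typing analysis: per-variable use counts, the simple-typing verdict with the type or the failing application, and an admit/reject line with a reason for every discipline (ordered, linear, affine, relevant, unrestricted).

variable uses: h ×1; p ×1; f ×1
left-to-right use order: f, h, p
typing: the term checks, with type C -> B
ordered: ✗ — no ordered split (uses run f, h, p)
linear: ✓ — each of h, p, f used exactly once
affine: ✓ — no duplicate uses among h, p, f
relevant: ✓ — every one of h, p, f appears
unrestricted: ✓ — well-typed at C -> B; no restrictions here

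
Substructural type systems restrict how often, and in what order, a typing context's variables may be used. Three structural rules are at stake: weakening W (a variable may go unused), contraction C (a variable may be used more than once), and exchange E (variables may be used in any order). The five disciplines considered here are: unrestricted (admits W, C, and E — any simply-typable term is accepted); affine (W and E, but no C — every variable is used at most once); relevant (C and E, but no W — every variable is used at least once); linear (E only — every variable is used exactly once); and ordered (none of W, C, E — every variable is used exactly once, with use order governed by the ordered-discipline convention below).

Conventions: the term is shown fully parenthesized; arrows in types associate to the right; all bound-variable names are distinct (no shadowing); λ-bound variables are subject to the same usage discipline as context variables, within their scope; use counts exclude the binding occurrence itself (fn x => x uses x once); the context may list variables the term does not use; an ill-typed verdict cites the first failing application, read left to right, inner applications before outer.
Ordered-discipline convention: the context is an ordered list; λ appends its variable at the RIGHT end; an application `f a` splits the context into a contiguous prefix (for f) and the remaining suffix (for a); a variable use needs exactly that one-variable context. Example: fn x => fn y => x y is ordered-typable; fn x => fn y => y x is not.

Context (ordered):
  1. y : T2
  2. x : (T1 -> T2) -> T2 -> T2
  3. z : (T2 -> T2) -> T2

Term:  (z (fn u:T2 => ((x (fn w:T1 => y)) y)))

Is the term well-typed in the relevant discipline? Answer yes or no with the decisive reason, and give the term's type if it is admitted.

no — needs weakening: u, w unused
variable uses: y: 2×, x: 1×, z: 1×, u (bound): 0×, w (bound): 0×
order of uses: z, x, y, y
typing: ✓ — T2
summary: ordered ✗; linear ✗; affine ✗; relevant ✗; unrestricted ✓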